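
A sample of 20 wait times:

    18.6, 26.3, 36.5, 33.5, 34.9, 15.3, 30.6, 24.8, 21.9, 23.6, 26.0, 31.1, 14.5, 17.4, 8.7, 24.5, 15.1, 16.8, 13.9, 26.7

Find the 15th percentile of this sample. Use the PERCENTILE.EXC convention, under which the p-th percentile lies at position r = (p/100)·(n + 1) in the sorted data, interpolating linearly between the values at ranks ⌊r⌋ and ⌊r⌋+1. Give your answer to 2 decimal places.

14.59

Sorted: 8.7, 13.9, 14.5, 15.1, 15.3, 16.8, 17.4, 18.6, 21.9, 23.6, 24.5, 24.8, 26.0, 26.3, 26.7, 30.6, 31.1, 33.5, 34.9, 36.5.
n = 20.
r = (15/100)·(20 + 1) = 3.15.
Rank 3 is 14.5 and rank 4 is 15.1.
Interpolate: 14.5 + 0.15·(15.1 − 14.5) = 14.5 + 0.15·0.6 = 14.59.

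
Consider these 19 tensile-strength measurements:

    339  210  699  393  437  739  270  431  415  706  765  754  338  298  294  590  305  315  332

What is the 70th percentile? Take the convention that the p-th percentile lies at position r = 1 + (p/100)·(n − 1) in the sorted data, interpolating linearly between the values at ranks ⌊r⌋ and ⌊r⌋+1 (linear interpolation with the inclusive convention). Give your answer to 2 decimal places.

Sorted: 210, 270, 294, 298, 305, 315, 332, 338, 339, 393, 415, 431, 437, 590, 699, 706, 739, 754, 765.
n = 19.
r = 1 + (70/100)·(19 − 1) = 1 + 12.6 = 13.6.
Rank 13 is 437 and rank 14 is 590.
Interpolate: 437 + 0.6·(590 − 437) = 437 + 0.6·153 = 528.8.

528.80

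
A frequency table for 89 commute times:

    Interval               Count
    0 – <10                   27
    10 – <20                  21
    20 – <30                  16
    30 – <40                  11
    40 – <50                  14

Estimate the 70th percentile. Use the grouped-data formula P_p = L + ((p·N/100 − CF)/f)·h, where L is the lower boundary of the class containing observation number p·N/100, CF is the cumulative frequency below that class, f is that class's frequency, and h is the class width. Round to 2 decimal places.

28.94

N = 89; target position k = 70/100 · 89 = 62.3.
Cumulative frequencies: 27, 48, 64, 75, 89.
Observation 62.3 falls in the class 20 – <30.
L = 20, CF = 48, f = 16, h = 10.
P70 = 20 + ((62.3 − 48)/16)·10 = 20 + 8.9375 = 28.9375.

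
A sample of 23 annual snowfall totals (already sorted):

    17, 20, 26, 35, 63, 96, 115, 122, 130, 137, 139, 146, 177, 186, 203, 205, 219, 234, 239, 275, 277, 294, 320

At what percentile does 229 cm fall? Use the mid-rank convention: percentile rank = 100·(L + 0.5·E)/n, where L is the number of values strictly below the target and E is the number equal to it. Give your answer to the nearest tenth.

73.9

Count below 229: L = 17; count equal: E = 0; n = 23.
Percentile rank = 100·(17 + 0.5·0)/23 = 100·17/23 = 73.91.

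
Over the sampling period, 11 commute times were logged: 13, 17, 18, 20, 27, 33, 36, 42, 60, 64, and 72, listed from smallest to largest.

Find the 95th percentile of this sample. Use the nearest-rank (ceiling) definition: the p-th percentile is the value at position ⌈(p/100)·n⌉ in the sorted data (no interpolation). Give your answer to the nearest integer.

72

n = 11.
Position = ⌈95/100 · 11⌉ = ⌈10.45⌉ = 11.
The value at rank 11 is 72.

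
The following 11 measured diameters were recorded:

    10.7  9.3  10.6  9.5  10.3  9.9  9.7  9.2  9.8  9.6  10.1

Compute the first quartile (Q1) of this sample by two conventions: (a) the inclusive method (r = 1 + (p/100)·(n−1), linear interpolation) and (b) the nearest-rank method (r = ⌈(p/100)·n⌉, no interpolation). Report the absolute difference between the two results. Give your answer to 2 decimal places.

Sorted: 9.2, 9.3, 9.5, 9.6, 9.7, 9.8, 9.9, 10.1, 10.3, 10.6, 10.7.
n = 11.
(a) r = 3.5; between ranks 3 (9.5) and 4 (9.6): 9.55.
(b) the nearest-rank method: rank 3 → 9.5.
|9.55 − 9.5| = 0.05.

0.05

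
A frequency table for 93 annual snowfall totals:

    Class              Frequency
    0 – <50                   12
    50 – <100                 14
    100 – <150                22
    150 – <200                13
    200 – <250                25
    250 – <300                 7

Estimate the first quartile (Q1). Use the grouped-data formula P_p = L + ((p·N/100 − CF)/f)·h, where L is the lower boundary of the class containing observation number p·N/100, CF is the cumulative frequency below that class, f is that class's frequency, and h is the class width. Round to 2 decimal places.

N = 93; target position k = 25/100 · 93 = 23.25.
Cumulative frequencies: 12, 26, 48, 61, 86, 93.
Observation 23.25 falls in the class 50 – <100.
L = 50, CF = 12, f = 14, h = 50.
P25 = 50 + ((23.25 − 12)/14)·50 = 50 + 40.1786 = 90.1786.

90.18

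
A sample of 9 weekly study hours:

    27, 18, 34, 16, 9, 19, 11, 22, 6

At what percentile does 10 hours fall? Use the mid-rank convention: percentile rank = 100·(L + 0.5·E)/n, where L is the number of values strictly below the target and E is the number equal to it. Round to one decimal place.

22.2

Sorted: 6, 9, 11, 16, 18, 19, 22, 27, 34.
Count below 10: L = 2; count equal: E = 0; n = 9.
Percentile rank = 100·(2 + 0.5·0)/9 = 100·2/9 = 22.22.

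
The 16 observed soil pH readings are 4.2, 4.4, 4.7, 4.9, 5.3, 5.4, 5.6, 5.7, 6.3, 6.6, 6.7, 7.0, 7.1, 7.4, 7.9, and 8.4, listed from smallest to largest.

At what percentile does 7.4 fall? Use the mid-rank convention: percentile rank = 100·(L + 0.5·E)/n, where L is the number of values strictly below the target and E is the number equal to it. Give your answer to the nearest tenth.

84.4

Count below 7.4: L = 13; count equal: E = 1; n = 16.
Percentile rank = 100·(13 + 0.5·1)/16 = 100·13.5/16 = 84.38.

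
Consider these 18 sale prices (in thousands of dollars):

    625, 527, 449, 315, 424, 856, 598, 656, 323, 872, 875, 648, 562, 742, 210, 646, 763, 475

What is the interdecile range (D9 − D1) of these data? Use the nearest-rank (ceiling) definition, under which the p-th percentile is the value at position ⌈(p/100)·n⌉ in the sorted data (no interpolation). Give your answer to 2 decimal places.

557.00

Sorted: 210, 315, 323, 424, 449, 475, 527, 562, 598, 625, 646, 648, 656, 742, 763, 856, 872, 875.
n = 18.
P10: rank ⌈10/100·18⌉ = 2 → 315.
P90: rank ⌈90/100·18⌉ = 17 → 872.
Difference: 872 − 315 = 557.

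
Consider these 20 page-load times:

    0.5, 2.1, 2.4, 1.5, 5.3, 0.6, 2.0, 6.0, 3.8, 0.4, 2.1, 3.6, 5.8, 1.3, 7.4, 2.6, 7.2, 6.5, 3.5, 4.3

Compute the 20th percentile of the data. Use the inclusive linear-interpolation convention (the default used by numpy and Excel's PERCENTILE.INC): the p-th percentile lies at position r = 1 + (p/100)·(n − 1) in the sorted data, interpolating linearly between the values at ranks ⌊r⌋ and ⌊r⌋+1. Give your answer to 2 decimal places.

1.46

Sorted: 0.4, 0.5, 0.6, 1.3, 1.5, 2.0, 2.1, 2.1, 2.4, 2.6, 3.5, 3.6, 3.8, 4.3, 5.3, 5.8, 6.0, 6.5, 7.2, 7.4.
n = 20.
r = 1 + (20/100)·(20 − 1) = 1 + 3.8 = 4.8.
Rank 4 is 1.3 and rank 5 is 1.5.
Interpolate: 1.3 + 0.8·(1.5 − 1.3) = 1.3 + 0.8·0.2 = 1.46.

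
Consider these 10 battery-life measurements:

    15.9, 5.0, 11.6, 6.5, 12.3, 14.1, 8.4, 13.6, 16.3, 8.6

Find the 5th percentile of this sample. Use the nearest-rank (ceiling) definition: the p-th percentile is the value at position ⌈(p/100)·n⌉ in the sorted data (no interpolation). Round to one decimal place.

5.0

Sorted: 5.0, 6.5, 8.4, 8.6, 11.6, 12.3, 13.6, 14.1, 15.9, 16.3.
n = 10.
Position = ⌈5/100 · 10⌉ = ⌈0.5⌉ = 1.
The value at rank 1 is 5.0.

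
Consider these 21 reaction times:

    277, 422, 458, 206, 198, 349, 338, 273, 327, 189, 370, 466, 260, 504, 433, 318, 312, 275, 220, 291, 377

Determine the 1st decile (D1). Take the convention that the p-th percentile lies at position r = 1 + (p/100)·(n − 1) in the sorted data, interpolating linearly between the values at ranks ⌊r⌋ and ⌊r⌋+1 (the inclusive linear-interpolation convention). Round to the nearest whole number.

206

Sorted: 189, 198, 206, 220, 260, 273, 275, 277, 291, 312, 318, 327, 338, 349, 370, 377, 422, 433, 458, 466, 504.
n = 21.
r = 1 + (10/100)·(21 − 1) = 1 + 2 = 3.
r is an integer, so P10 is the value at rank 3: 206.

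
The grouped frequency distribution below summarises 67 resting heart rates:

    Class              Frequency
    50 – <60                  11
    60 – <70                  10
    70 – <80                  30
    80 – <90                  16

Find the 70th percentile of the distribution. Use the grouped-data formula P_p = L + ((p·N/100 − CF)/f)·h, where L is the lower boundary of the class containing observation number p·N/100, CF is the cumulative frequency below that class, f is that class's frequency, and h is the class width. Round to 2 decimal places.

N = 67; target position k = 70/100 · 67 = 46.9.
Cumulative frequencies: 11, 21, 51, 67.
Observation 46.9 falls in the class 70 – <80.
L = 70, CF = 21, f = 30, h = 10.
P70 = 70 + ((46.9 − 21)/30)·10 = 70 + 8.63333 = 78.6333.

78.63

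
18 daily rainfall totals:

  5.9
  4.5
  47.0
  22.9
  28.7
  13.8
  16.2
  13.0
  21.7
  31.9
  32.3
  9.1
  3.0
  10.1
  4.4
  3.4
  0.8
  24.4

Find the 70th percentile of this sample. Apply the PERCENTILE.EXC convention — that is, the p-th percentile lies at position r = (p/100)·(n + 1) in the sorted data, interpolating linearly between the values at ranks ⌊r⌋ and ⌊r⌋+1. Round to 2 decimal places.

Sorted: 0.8, 3.0, 3.4, 4.4, 4.5, 5.9, 9.1, 10.1, 13.0, 13.8, 16.2, 21.7, 22.9, 24.4, 28.7, 31.9, 32.3, 47.0.
n = 18.
r = (70/100)·(18 + 1) = 13.3.
Rank 13 is 22.9 and rank 14 is 24.4.
Interpolate: 22.9 + 0.3·(24.4 − 22.9) = 22.9 + 0.3·1.5 = 23.35.

23.35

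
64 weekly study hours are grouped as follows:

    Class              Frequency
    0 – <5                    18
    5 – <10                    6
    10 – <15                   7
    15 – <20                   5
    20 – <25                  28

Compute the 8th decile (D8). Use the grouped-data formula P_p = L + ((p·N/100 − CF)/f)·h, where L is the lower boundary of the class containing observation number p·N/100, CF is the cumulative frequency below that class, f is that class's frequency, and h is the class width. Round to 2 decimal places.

N = 64; target position k = 80/100 · 64 = 51.2.
Cumulative frequencies: 18, 24, 31, 36, 64.
Observation 51.2 falls in the class 20 – <25.
L = 20, CF = 36, f = 28, h = 5.
P80 = 20 + ((51.2 − 36)/28)·5 = 20 + 2.71429 = 22.7143.

22.71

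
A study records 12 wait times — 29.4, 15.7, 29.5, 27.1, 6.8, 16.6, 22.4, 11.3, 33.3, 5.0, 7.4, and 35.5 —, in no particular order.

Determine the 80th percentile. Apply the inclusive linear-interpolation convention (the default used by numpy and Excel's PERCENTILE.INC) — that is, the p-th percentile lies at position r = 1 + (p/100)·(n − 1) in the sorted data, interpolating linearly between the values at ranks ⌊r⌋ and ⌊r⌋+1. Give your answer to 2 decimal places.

Sorted: 5.0, 6.8, 7.4, 11.3, 15.7, 16.6, 22.4, 27.1, 29.4, 29.5, 33.3, 35.5.
n = 12.
r = 1 + (80/100)·(12 − 1) = 1 + 8.8 = 9.8.
Rank 9 is 29.4 and rank 10 is 29.5.
Interpolate: 29.4 + 0.8·(29.5 − 29.4) = 29.4 + 0.8·0.1 = 29.48.

29.48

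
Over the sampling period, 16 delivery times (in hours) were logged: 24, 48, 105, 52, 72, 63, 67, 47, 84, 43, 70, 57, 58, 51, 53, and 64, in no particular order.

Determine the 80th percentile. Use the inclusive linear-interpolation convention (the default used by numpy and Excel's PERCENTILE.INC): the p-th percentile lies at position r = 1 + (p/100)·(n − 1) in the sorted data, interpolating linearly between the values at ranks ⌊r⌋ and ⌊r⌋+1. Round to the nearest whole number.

Sorted: 24, 43, 47, 48, 51, 52, 53, 57, 58, 63, 64, 67, 70, 72, 84, 105.
n = 16.
r = 1 + (80/100)·(16 − 1) = 1 + 12 = 13.
r is an integer, so P80 is the value at rank 13: 70.

70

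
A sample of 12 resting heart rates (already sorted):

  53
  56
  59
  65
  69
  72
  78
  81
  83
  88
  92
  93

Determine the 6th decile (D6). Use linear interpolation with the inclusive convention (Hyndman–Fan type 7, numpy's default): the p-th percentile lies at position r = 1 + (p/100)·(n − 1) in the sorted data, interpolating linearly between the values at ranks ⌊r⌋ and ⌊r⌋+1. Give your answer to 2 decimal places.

79.80

n = 12.
r = 1 + (60/100)·(12 − 1) = 1 + 6.6 = 7.6.
Rank 7 is 78 and rank 8 is 81.
Interpolate: 78 + 0.6·(81 − 78) = 78 + 0.6·3 = 79.8.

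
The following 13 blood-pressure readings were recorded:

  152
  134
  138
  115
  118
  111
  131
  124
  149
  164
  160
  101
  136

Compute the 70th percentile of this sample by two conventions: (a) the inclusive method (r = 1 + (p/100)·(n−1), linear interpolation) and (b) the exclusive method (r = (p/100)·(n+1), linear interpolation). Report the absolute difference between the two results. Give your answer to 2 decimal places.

Sorted: 101, 111, 115, 118, 124, 131, 134, 136, 138, 149, 152, 160, 164.
n = 13.
(a) r = 9.4; between ranks 9 (138) and 10 (149): 142.4.
(b) r = 9.8; between ranks 9 (138) and 10 (149): 146.8.
|142.4 − 146.8| = 4.4.

4.40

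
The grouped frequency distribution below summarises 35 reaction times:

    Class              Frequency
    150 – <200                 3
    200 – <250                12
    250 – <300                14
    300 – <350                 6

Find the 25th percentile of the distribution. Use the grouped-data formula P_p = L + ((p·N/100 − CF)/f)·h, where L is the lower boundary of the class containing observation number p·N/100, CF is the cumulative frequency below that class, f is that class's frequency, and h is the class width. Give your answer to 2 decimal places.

223.96

N = 35; target position k = 25/100 · 35 = 8.75.
Cumulative frequencies: 3, 15, 29, 35.
Observation 8.75 falls in the class 200 – <250.
L = 200, CF = 3, f = 12, h = 50.
P25 = 200 + ((8.75 − 3)/12)·50 = 200 + 23.9583 = 223.958.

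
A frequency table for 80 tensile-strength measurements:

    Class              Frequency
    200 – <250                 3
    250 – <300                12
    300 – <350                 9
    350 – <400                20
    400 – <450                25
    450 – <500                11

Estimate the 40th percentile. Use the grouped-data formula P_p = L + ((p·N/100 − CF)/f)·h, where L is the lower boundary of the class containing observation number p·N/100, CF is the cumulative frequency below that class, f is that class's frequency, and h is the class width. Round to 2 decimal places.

370.00

N = 80; target position k = 40/100 · 80 = 32.
Cumulative frequencies: 3, 15, 24, 44, 69, 80.
Observation 32 falls in the class 350 – <400.
L = 350, CF = 24, f = 20, h = 50.
P40 = 350 + ((32 − 24)/20)·50 = 350 + 20 = 370.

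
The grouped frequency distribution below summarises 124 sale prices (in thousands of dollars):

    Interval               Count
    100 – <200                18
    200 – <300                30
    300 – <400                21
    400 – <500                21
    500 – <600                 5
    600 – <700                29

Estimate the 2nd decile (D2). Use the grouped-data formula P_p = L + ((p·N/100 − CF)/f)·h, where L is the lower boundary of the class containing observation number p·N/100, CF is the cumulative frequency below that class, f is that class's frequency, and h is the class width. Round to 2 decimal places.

N = 124; target position k = 20/100 · 124 = 24.8.
Cumulative frequencies: 18, 48, 69, 90, 95, 124.
Observation 24.8 falls in the class 200 – <300.
L = 200, CF = 18, f = 30, h = 100.
P20 = 200 + ((24.8 − 18)/30)·100 = 200 + 22.6667 = 222.667.

222.67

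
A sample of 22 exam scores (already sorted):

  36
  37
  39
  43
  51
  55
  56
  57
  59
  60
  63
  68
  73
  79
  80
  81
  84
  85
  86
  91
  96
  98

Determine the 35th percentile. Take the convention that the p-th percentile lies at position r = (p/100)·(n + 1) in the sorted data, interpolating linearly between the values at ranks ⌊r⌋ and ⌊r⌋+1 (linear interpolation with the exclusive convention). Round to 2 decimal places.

57.10

n = 22.
r = (35/100)·(22 + 1) = 8.05.
Rank 8 is 57 and rank 9 is 59.
Interpolate: 57 + 0.05·(59 − 57) = 57 + 0.05·2 = 57.1.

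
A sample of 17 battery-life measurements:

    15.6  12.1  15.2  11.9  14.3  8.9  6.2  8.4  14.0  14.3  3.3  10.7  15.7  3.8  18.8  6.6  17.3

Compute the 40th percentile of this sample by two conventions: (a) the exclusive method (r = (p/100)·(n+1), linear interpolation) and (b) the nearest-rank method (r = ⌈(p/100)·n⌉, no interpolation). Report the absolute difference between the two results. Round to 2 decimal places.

0.24

Sorted: 3.3, 3.8, 6.2, 6.6, 8.4, 8.9, 10.7, 11.9, 12.1, 14.0, 14.3, 14.3, 15.2, 15.6, 15.7, 17.3, 18.8.
n = 17.
(a) r = 7.2; between ranks 7 (10.7) and 8 (11.9): 10.94.
(b) the nearest-rank method: rank 7 → 10.7.
|10.94 − 10.7| = 0.24.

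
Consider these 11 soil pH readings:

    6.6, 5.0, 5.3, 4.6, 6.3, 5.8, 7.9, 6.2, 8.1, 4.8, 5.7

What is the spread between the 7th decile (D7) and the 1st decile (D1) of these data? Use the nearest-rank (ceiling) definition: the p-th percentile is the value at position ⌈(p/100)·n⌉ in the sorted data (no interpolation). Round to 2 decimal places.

1.50

Sorted: 4.6, 4.8, 5.0, 5.3, 5.7, 5.8, 6.2, 6.3, 6.6, 7.9, 8.1.
n = 11.
P10: rank ⌈10/100·11⌉ = 2 → 4.8.
P70: rank ⌈70/100·11⌉ = 8 → 6.3.
Difference: 6.3 − 4.8 = 1.5.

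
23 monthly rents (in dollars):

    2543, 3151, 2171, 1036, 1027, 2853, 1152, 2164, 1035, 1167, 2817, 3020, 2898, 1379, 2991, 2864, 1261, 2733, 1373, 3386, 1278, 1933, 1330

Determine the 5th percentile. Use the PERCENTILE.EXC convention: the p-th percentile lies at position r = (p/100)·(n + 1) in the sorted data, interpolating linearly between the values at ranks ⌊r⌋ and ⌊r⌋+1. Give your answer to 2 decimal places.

1028.60

Sorted: 1027, 1035, 1036, 1152, 1167, 1261, 1278, 1330, 1373, 1379, 1933, 2164, 2171, 2543, 2733, 2817, 2853, 2864, 2898, 2991, 3020, 3151, 3386.
n = 23.
r = (5/100)·(23 + 1) = 1.2.
Rank 1 is 1027 and rank 2 is 1035.
Interpolate: 1027 + 0.2·(1035 − 1027) = 1027 + 0.2·8 = 1028.6.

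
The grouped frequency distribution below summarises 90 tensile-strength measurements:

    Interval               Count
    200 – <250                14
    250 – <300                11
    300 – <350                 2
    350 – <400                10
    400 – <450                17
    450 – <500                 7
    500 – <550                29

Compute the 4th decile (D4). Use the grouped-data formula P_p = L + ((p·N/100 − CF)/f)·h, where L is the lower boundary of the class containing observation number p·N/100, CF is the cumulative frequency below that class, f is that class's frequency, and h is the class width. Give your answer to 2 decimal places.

395.00

N = 90; target position k = 40/100 · 90 = 36.
Cumulative frequencies: 14, 25, 27, 37, 54, 61, 90.
Observation 36 falls in the class 350 – <400.
L = 350, CF = 27, f = 10, h = 50.
P40 = 350 + ((36 − 27)/10)·50 = 350 + 45 = 395.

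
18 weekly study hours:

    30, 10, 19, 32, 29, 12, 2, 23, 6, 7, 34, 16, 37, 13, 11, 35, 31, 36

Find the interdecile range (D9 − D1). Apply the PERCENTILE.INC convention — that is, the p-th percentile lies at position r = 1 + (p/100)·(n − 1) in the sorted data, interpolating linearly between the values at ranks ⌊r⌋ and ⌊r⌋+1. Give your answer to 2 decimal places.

28.60

Sorted: 2, 6, 7, 10, 11, 12, 13, 16, 19, 23, 29, 30, 31, 32, 34, 35, 36, 37.
n = 18.
P10: r = 2.7; ranks 2–3 are 6, 7; interpolating gives 6.7.
P90: r = 16.3; ranks 16–17 are 35, 36; interpolating gives 35.3.
Difference: 35.3 − 6.7 = 28.6.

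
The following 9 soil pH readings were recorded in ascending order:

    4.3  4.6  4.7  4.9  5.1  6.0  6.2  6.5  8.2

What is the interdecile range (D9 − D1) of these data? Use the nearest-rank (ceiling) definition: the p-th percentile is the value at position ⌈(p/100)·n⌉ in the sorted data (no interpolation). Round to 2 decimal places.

3.90

n = 9.
P10: rank ⌈10/100·9⌉ = 1 → 4.3.
P90: rank ⌈90/100·9⌉ = 9 → 8.2.
Difference: 8.2 − 4.3 = 3.9.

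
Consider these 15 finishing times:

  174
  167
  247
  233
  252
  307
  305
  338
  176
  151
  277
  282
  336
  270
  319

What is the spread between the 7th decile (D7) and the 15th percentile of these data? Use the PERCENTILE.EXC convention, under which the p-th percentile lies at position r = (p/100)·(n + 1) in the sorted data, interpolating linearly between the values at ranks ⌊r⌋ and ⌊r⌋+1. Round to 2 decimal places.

Sorted: 151, 167, 174, 176, 233, 247, 252, 270, 277, 282, 305, 307, 319, 336, 338.
n = 15.
P15: r = 2.4; ranks 2–3 are 167, 174; interpolating gives 169.8.
P70: r = 11.2; ranks 11–12 are 305, 307; interpolating gives 305.4.
Difference: 305.4 − 169.8 = 135.6.

135.60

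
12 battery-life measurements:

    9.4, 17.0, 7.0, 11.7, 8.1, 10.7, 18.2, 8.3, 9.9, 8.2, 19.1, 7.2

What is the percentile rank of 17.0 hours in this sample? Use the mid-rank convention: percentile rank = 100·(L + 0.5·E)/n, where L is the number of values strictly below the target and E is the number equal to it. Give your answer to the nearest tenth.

Sorted: 7.0, 7.2, 8.1, 8.2, 8.3, 9.4, 9.9, 10.7, 11.7, 17.0, 18.2, 19.1.
Count below 17.0: L = 9; count equal: E = 1; n = 12.
Percentile rank = 100·(9 + 0.5·1)/12 = 100·9.5/12 = 79.17.

79.2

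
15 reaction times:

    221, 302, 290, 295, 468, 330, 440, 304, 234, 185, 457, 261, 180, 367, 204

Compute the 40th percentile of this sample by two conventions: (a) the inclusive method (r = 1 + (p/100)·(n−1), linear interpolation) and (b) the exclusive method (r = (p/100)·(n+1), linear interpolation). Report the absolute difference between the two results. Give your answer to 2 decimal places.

5.80

Sorted: 180, 185, 204, 221, 234, 261, 290, 295, 302, 304, 330, 367, 440, 457, 468.
n = 15.
(a) r = 6.6; between ranks 6 (261) and 7 (290): 278.4.
(b) r = 6.4; between ranks 6 (261) and 7 (290): 272.6.
|278.4 − 272.6| = 5.8.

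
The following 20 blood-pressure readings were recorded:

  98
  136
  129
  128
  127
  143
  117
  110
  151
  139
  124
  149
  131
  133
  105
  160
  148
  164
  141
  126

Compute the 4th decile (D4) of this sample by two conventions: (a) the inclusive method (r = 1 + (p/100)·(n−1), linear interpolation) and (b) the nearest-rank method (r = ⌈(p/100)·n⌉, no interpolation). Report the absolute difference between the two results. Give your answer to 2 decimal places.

Sorted: 98, 105, 110, 117, 124, 126, 127, 128, 129, 131, 133, 136, 139, 141, 143, 148, 149, 151, 160, 164.
n = 20.
(a) r = 8.6; between ranks 8 (128) and 9 (129): 128.6.
(b) the nearest-rank method: rank 8 → 128.
|128.6 − 128| = 0.6.

0.60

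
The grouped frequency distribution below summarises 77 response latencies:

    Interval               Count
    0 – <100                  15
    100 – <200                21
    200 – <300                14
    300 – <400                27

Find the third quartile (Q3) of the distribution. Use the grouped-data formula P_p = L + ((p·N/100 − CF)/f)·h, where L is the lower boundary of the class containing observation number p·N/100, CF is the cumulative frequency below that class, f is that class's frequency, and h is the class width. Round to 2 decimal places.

N = 77; target position k = 75/100 · 77 = 57.75.
Cumulative frequencies: 15, 36, 50, 77.
Observation 57.75 falls in the class 300 – <400.
L = 300, CF = 50, f = 27, h = 100.
P75 = 300 + ((57.75 − 50)/27)·100 = 300 + 28.7037 = 328.704.

328.70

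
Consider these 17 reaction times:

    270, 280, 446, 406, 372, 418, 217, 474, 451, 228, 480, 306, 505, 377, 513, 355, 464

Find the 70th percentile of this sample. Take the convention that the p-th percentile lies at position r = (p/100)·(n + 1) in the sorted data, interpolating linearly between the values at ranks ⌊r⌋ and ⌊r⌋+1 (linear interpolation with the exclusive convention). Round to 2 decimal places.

458.80

Sorted: 217, 228, 270, 280, 306, 355, 372, 377, 406, 418, 446, 451, 464, 474, 480, 505, 513.
n = 17.
r = (70/100)·(17 + 1) = 12.6.
Rank 12 is 451 and rank 13 is 464.
Interpolate: 451 + 0.6·(464 − 451) = 451 + 0.6·13 = 458.8.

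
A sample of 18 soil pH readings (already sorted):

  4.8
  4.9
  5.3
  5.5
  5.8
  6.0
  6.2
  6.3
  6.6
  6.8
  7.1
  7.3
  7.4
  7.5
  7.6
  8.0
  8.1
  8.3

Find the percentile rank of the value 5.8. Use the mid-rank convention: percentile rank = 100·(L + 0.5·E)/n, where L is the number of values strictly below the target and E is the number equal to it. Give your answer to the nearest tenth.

25.0

Count below 5.8: L = 4; count equal: E = 1; n = 18.
Percentile rank = 100·(4 + 0.5·1)/18 = 100·4.5/18 = 25.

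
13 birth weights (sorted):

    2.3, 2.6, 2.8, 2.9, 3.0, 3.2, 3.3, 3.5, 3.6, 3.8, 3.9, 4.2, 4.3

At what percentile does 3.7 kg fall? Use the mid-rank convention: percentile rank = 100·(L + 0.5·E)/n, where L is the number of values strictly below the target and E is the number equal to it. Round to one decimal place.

Count below 3.7: L = 9; count equal: E = 0; n = 13.
Percentile rank = 100·(9 + 0.5·0)/13 = 100·9/13 = 69.23.

69.2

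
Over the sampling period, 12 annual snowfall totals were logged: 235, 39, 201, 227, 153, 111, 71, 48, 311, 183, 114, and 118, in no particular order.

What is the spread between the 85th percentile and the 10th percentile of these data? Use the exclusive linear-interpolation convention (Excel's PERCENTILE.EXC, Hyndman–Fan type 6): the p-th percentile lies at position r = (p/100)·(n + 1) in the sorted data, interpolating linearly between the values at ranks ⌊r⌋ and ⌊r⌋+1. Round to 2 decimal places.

Sorted: 39, 48, 71, 111, 114, 118, 153, 183, 201, 227, 235, 311.
n = 12.
P10: r = 1.3; ranks 1–2 are 39, 48; interpolating gives 41.7.
P85: r = 11.05; ranks 11–12 are 235, 311; interpolating gives 238.8.
Difference: 238.8 − 41.7 = 197.1.

197.10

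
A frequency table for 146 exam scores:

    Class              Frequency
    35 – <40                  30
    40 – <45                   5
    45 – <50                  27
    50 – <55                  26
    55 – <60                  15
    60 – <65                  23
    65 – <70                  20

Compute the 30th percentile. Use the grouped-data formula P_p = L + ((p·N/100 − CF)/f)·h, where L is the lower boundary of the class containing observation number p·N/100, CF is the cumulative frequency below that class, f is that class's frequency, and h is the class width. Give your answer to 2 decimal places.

46.63

N = 146; target position k = 30/100 · 146 = 43.8.
Cumulative frequencies: 30, 35, 62, 88, 103, 126, 146.
Observation 43.8 falls in the class 45 – <50.
L = 45, CF = 35, f = 27, h = 5.
P30 = 45 + ((43.8 − 35)/27)·5 = 45 + 1.62963 = 46.6296.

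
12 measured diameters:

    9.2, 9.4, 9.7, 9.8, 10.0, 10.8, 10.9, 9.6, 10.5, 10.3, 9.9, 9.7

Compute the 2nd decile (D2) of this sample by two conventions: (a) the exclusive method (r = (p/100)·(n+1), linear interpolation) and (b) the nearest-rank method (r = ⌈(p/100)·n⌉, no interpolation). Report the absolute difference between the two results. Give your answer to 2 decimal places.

0.08

Sorted: 9.2, 9.4, 9.6, 9.7, 9.7, 9.8, 9.9, 10.0, 10.3, 10.5, 10.8, 10.9.
n = 12.
(a) r = 2.6; between ranks 2 (9.4) and 3 (9.6): 9.52.
(b) the nearest-rank method: rank 3 → 9.6.
|9.52 − 9.6| = 0.08.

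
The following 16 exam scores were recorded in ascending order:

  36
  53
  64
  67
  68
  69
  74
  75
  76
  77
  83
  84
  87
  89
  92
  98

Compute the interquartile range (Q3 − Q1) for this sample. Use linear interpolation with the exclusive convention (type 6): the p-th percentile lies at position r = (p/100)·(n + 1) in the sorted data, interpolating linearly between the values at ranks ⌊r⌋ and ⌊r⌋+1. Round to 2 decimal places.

n = 16.
P25: r = 4.25; ranks 4–5 are 67, 68; interpolating gives 67.25.
P75: r = 12.75; ranks 12–13 are 84, 87; interpolating gives 86.25.
Difference: 86.25 − 67.25 = 19.

19.00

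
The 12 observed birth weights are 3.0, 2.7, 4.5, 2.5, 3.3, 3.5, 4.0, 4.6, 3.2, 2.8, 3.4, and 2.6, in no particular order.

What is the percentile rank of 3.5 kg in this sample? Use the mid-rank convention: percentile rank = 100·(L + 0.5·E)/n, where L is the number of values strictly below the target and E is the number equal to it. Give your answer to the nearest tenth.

70.8

Sorted: 2.5, 2.6, 2.7, 2.8, 3.0, 3.2, 3.3, 3.4, 3.5, 4.0, 4.5, 4.6.
Count below 3.5: L = 8; count equal: E = 1; n = 12.
Percentile rank = 100·(8 + 0.5·1)/12 = 100·8.5/12 = 70.83.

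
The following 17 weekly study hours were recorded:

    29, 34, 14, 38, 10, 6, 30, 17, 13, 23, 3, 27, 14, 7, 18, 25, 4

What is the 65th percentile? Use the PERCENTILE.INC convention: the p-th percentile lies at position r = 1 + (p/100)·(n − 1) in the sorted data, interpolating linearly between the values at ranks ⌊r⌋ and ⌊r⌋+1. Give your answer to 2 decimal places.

23.80

Sorted: 3, 4, 6, 7, 10, 13, 14, 14, 17, 18, 23, 25, 27, 29, 30, 34, 38.
n = 17.
r = 1 + (65/100)·(17 − 1) = 1 + 10.4 = 11.4.
Rank 11 is 23 and rank 12 is 25.
Interpolate: 23 + 0.4·(25 − 23) = 23 + 0.4·2 = 23.8.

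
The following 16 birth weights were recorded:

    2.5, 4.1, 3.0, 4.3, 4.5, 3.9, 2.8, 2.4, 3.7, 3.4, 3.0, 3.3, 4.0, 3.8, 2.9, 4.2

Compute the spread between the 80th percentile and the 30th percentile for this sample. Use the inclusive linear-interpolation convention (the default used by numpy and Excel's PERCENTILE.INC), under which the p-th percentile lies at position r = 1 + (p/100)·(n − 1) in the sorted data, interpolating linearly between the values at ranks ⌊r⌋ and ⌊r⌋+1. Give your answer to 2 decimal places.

1.10

Sorted: 2.4, 2.5, 2.8, 2.9, 3.0, 3.0, 3.3, 3.4, 3.7, 3.8, 3.9, 4.0, 4.1, 4.2, 4.3, 4.5.
n = 16.
P30: r = 5.5; ranks 5–6 are 3.0, 3.0; interpolating gives 3.
P80: r = 13 (integer) → 4.1.
Difference: 4.1 − 3 = 1.1.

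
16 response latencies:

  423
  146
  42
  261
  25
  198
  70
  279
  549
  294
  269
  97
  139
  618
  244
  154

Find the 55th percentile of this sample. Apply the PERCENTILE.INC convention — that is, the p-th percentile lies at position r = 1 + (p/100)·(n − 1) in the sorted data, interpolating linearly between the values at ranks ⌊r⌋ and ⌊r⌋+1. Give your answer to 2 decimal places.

Sorted: 25, 42, 70, 97, 139, 146, 154, 198, 244, 261, 269, 279, 294, 423, 549, 618.
n = 16.
r = 1 + (55/100)·(16 − 1) = 1 + 8.25 = 9.25.
Rank 9 is 244 and rank 10 is 261.
Interpolate: 244 + 0.25·(261 − 244) = 244 + 0.25·17 = 248.25.

248.25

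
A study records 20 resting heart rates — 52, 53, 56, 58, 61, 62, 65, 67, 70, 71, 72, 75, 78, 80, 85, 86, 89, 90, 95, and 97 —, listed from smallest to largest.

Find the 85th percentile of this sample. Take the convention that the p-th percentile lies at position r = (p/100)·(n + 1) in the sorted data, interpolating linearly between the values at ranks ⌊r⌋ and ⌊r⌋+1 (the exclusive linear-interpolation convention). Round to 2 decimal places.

n = 20.
r = (85/100)·(20 + 1) = 17.85.
Rank 17 is 89 and rank 18 is 90.
Interpolate: 89 + 0.85·(90 − 89) = 89 + 0.85·1 = 89.85.

89.85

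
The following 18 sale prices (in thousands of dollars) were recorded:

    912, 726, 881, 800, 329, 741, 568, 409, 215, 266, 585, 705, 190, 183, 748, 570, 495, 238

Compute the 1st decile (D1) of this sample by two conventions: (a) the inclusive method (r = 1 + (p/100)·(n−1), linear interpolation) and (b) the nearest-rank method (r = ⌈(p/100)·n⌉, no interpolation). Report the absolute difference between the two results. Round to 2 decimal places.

17.50

Sorted: 183, 190, 215, 238, 266, 329, 409, 495, 568, 570, 585, 705, 726, 741, 748, 800, 881, 912.
n = 18.
(a) r = 2.7; between ranks 2 (190) and 3 (215): 207.5.
(b) the nearest-rank method: rank 2 → 190.
|207.5 − 190| = 17.5.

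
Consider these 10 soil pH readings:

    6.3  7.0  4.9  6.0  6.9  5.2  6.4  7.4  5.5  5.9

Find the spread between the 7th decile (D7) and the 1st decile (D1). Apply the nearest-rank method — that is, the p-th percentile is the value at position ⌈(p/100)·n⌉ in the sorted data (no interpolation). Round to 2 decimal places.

Sorted: 4.9, 5.2, 5.5, 5.9, 6.0, 6.3, 6.4, 6.9, 7.0, 7.4.
n = 10.
P10: rank ⌈10/100·10⌉ = 1 → 4.9.
P70: rank ⌈70/100·10⌉ = 7 → 6.4.
Difference: 6.4 − 4.9 = 1.5.

1.50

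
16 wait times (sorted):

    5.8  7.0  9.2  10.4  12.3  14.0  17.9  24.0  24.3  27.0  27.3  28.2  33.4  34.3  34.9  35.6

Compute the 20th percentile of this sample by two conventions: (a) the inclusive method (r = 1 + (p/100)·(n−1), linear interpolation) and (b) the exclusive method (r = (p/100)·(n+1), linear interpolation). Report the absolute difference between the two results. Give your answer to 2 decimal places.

0.72

n = 16.
(a) r = 4 → value at rank 4 = 10.4.
(b) r = 3.4; between ranks 3 (9.2) and 4 (10.4): 9.68.
|10.4 − 9.68| = 0.72.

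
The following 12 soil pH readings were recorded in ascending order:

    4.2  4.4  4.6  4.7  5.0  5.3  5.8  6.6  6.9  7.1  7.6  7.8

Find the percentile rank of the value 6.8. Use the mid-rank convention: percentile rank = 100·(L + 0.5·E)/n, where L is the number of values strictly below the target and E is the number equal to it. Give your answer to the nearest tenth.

Count below 6.8: L = 8; count equal: E = 0; n = 12.
Percentile rank = 100·(8 + 0.5·0)/12 = 100·8/12 = 66.67.

66.7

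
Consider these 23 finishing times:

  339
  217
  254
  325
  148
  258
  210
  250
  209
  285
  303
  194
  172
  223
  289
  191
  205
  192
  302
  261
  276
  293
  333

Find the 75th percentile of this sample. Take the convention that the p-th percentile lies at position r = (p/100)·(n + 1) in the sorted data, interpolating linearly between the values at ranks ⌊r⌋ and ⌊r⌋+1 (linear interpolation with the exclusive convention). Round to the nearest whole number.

293

Sorted: 148, 172, 191, 192, 194, 205, 209, 210, 217, 223, 250, 254, 258, 261, 276, 285, 289, 293, 302, 303, 325, 333, 339.
n = 23.
r = (75/100)·(23 + 1) = 18.
r is an integer, so P75 is the value at rank 18: 293.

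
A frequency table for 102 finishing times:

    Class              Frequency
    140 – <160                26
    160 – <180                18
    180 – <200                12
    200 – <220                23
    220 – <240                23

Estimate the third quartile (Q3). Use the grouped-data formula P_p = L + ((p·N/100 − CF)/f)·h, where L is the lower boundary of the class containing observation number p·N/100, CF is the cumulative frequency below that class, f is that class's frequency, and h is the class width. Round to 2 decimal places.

217.83

N = 102; target position k = 75/100 · 102 = 76.5.
Cumulative frequencies: 26, 44, 56, 79, 102.
Observation 76.5 falls in the class 200 – <220.
L = 200, CF = 56, f = 23, h = 20.
P75 = 200 + ((76.5 − 56)/23)·20 = 200 + 17.8261 = 217.826.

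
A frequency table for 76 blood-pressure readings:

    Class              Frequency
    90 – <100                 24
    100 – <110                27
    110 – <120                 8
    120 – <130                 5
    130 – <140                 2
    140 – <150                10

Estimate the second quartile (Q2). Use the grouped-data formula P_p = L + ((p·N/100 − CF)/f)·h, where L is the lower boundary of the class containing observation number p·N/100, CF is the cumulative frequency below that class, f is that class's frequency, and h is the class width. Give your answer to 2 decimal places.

105.19

N = 76; target position k = 50/100 · 76 = 38.
Cumulative frequencies: 24, 51, 59, 64, 66, 76.
Observation 38 falls in the class 100 – <110.
L = 100, CF = 24, f = 27, h = 10.
P50 = 100 + ((38 − 24)/27)·10 = 100 + 5.18519 = 105.185.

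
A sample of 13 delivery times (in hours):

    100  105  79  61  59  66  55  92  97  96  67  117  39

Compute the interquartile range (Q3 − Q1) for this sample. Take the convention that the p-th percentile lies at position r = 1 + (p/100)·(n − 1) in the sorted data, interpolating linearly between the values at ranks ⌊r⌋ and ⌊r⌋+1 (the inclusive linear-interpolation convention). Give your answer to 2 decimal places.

36.00

Sorted: 39, 55, 59, 61, 66, 67, 79, 92, 96, 97, 100, 105, 117.
n = 13.
P25: r = 4 (integer) → 61.
P75: r = 10 (integer) → 97.
Difference: 97 − 61 = 36.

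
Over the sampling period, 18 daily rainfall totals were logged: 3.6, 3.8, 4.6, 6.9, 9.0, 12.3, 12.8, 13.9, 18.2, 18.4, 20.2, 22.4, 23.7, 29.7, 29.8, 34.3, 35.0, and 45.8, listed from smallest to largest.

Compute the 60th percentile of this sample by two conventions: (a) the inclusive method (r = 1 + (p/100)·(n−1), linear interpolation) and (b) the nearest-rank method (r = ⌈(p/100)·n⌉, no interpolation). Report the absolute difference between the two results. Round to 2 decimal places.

0.44

n = 18.
(a) r = 11.2; between ranks 11 (20.2) and 12 (22.4): 20.64.
(b) the nearest-rank method: rank 11 → 20.2.
|20.64 − 20.2| = 0.44.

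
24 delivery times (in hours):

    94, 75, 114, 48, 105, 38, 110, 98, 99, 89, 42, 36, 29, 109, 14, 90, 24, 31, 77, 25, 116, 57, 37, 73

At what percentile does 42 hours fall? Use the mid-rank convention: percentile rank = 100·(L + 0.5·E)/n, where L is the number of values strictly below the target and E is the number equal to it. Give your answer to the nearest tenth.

Sorted: 14, 24, 25, 29, 31, 36, 37, 38, 42, 48, 57, 73, 75, 77, 89, 90, 94, 98, 99, 105, 109, 110, 114, 116.
Count below 42: L = 8; count equal: E = 1; n = 24.
Percentile rank = 100·(8 + 0.5·1)/24 = 100·8.5/24 = 35.42.

35.4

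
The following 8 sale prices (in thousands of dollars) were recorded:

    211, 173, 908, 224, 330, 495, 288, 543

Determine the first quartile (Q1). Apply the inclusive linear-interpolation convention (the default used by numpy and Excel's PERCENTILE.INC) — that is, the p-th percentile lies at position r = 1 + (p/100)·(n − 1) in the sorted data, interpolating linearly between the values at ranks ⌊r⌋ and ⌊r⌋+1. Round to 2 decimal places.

220.75

Sorted: 173, 211, 224, 288, 330, 495, 543, 908.
n = 8.
r = 1 + (25/100)·(8 − 1) = 1 + 1.75 = 2.75.
Rank 2 is 211 and rank 3 is 224.
Interpolate: 211 + 0.75·(224 − 211) = 211 + 0.75·13 = 220.75.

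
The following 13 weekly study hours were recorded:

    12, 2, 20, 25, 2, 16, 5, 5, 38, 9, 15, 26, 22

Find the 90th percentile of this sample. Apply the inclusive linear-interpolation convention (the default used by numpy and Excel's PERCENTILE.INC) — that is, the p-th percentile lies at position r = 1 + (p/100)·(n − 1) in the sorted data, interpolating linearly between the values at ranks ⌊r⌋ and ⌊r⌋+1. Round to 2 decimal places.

25.80

Sorted: 2, 2, 5, 5, 9, 12, 15, 16, 20, 22, 25, 26, 38.
n = 13.
r = 1 + (90/100)·(13 − 1) = 1 + 10.8 = 11.8.
Rank 11 is 25 and rank 12 is 26.
Interpolate: 25 + 0.8·(26 − 25) = 25 + 0.8·1 = 25.8.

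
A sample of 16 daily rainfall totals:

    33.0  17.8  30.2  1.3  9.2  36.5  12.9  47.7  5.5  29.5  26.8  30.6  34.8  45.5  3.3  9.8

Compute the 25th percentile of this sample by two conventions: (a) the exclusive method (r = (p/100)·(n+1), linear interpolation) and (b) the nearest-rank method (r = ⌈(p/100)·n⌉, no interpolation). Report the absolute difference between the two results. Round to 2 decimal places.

Sorted: 1.3, 3.3, 5.5, 9.2, 9.8, 12.9, 17.8, 26.8, 29.5, 30.2, 30.6, 33.0, 34.8, 36.5, 45.5, 47.7.
n = 16.
(a) r = 4.25; between ranks 4 (9.2) and 5 (9.8): 9.35.
(b) the nearest-rank method: rank 4 → 9.2.
|9.35 − 9.2| = 0.15.

0.15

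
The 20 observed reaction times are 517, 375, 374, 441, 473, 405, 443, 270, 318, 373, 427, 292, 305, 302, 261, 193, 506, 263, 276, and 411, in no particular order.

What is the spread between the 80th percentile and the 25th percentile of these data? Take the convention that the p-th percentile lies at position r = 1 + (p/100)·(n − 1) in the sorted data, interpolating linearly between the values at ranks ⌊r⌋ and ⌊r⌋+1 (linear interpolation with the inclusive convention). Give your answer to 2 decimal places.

153.40

Sorted: 193, 261, 263, 270, 276, 292, 302, 305, 318, 373, 374, 375, 405, 411, 427, 441, 443, 473, 506, 517.
n = 20.
P25: r = 5.75; ranks 5–6 are 276, 292; interpolating gives 288.
P80: r = 16.2; ranks 16–17 are 441, 443; interpolating gives 441.4.
Difference: 441.4 − 288 = 153.4.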